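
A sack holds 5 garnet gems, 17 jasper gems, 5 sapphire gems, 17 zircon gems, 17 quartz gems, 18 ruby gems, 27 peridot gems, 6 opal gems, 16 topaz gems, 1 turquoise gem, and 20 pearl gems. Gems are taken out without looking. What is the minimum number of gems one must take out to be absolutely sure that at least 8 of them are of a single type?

An adversary could hand out at most 7 gems per type (4 types run out sooner): 5 + 7 + 5 + 7 + 7 + 7 + 7 + 6 + 7 + 1 + 7 = 66 gems and still no type has 8.
One more gem lands in a type already at 7, so 67 draws are enough and 66 are not.

67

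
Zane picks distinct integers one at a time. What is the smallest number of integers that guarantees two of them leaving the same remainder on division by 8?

By the pigeonhole principle, the 8 residue classes mod 8 are the pigeonholes.
With 8 integers one could put 1 in each residue class and have no class reach 2.
The 9th integer pushes some class to 2, so 8·1 + 1 = 9.

9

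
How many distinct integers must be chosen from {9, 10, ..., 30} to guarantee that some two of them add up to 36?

14

A set avoiding the sum 36 can contain at most one of each pair {x, 36−x}, plus the 4 elements whose complement lies outside the range or equal to its own complement.
The integers 18, …, 30 (13 of them) are such a set: any two sum to at least 18+19 = 37 > 36.
Any 14th integer completes one of the 9 pairs, so 14 choices force a sum of 36.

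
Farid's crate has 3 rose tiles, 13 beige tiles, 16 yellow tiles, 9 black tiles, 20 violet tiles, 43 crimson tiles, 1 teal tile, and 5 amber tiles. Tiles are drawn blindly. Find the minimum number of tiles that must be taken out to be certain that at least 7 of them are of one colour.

An adversary could hand out at most 6 tiles per colour (rose, teal, amber run out sooner): 3 + 6 + 6 + 6 + 6 + 6 + 1 + 5 = 39 tiles and still no colour has 7.
One more tile lands in a colour already at 6, so 40 draws are enough and 39 are not.

40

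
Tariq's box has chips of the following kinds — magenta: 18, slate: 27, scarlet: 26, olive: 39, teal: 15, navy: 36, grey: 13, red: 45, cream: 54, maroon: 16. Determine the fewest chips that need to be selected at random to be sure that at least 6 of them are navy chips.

In the worst case for collecting navy chips, every non-navy chip comes out first.
There are 18 + 27 + 26 + 39 + 15 + 13 + 45 + 54 + 16 = 253 non-navy chips altogether.
After those, each further chip must be navy, so 253 + 6 = 259 draws guarantee 6 navy chips.

259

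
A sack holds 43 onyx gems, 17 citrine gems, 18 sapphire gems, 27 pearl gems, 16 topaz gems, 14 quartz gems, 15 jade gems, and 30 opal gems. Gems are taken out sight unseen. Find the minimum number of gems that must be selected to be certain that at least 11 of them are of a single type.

81

Put each drawn gem into a box by type. The largest draw with every box below 11 takes min(count, 10) from each type.
Σ min(cᵢ, 10) = 10 + 10 + 10 + 10 + 10 + 10 + 10 + 10 = 80.
Draw number 80 + 1 = 81 must push one box to 11.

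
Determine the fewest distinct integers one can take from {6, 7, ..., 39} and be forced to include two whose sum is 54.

23

A set avoiding the sum 54 can contain at most one of each pair {x, 54−x}, plus the 10 elements whose complement lies outside the range or equal to its own complement.
The integers 6, …, 27 (22 of them) are such a set: any two sum to at least 6+7 = 13 and at most 26+27 = 53 < 54.
By the pigeonhole principle, any 23rd integer completes one of the 12 pairs, so 23 choices force a sum of 54.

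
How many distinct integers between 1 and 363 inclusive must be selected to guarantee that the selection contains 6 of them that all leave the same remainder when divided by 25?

126

Pigeonhole: the 25 residue classes mod 25 are the pigeonholes.
With 125 integers one could put 5 in each residue class and have no class reach 6.
The 126th integer pushes some class to 6, so 25·5 + 1 = 126.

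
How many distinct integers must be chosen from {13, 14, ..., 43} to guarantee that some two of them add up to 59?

18

A set avoiding the sum 59 can contain at most one of each pair {x, 59−x}, plus the 3 elements whose complement lies outside the range.
The integers 13, …, 29 (17 of them) are such a set: any two sum to at least 13+14 = 27 and at most 28+29 = 57 < 59.
Any 18th integer completes one of the 14 pairs, so 18 choices force a sum of 59.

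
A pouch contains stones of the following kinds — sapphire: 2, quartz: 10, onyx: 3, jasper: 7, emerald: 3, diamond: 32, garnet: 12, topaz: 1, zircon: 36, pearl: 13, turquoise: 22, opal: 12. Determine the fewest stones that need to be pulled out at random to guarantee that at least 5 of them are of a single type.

42

By the pigeonhole principle, the 12 types are the holes; the stones drawn are the pigeons.
To avoid 5 of any one type, the worst case takes at most 4 of each type, or every stone of a type that has fewer than 4.
That gives 2 + 4 + 3 + 4 + 3 + 4 + 4 + 1 + 4 + 4 + 4 + 4 = 41 stones with no type reaching 5.
The next stone forces some type to 5, so 41 + 1 = 42.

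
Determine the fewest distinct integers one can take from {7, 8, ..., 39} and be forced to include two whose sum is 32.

Group the elements by complementary pair {x, 32−x}: {7,25}, {8,24}, {9,23}, …, giving 9 two-element pairs, the single value 16 (it cannot pair with itself since the integers are distinct), and 14 integers whose partner 32−x falls outside [7,39].
By the pigeonhole principle, treating each of those 24 groups as a pigeonhole, one can pick one integer per group — 24 integers — with no two summing to 32.
The 25th integer lands in an occupied pair, forcing a sum of 32.

25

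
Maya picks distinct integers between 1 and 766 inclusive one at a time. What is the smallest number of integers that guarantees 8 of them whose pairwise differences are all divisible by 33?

Integers whose pairwise differences are multiples of 33 are exactly those sharing a remainder mod 33. By the pigeonhole principle, the 33 residue classes mod 33 are the pigeonholes.
With 231 integers one could put 7 in each residue class and have no class reach 8.
The 232nd integer pushes some class to 8, so 33·7 + 1 = 232.

232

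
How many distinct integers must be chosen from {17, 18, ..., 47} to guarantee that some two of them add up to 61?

A set avoiding the sum 61 can contain at most one of each pair {x, 61−x}, plus the 3 elements whose complement lies outside the range.
The integers 31, …, 47 (17 of them) are such a set: any two sum to at least 31+32 = 63 > 61.
Any 18th integer completes one of the 14 pairs, so 18 choices force a sum of 61.

18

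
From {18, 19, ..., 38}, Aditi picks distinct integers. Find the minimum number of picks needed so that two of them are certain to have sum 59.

13

A set avoiding the sum 59 can contain at most one of each pair {x, 59−x}, plus the 3 elements whose complement lies outside the range.
The integers 18, …, 29 (12 of them) are such a set: any two sum to at least 18+19 = 37 and at most 28+29 = 57 < 59.
By the pigeonhole principle, any 13th integer completes one of the 9 pairs, so 13 choices force a sum of 59.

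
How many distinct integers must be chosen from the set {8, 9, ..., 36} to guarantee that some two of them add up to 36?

Two chosen integers sum to 36 exactly when both halves of some pair {x, 36−x} with 8 ≤ x ≤ 36−x ≤ 28 are chosen — 10 such pairs.
The remaining 9 elements (those with no distinct partner in range) can never complete a 36-sum, so the worst case takes all of them and one from each pair: 9 + 10 = 19.
Pigeonhole: the 20th integer has to be the second member of some pair, so 19 + 1 = 20.

20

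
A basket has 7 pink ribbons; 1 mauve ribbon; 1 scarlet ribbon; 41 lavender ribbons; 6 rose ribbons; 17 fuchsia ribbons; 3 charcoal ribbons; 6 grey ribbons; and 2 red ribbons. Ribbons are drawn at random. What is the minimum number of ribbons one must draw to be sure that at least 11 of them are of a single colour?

47

Put each drawn ribbon into a box by colour. The largest draw with every box below 11 takes min(count, 10) from each colour; colours with fewer than 10 contribute all they have.
Σ min(cᵢ, 10) = 7 + 1 + 1 + 10 + 6 + 10 + 3 + 6 + 2 = 46.
Draw number 46 + 1 = 47 must push one box to 11.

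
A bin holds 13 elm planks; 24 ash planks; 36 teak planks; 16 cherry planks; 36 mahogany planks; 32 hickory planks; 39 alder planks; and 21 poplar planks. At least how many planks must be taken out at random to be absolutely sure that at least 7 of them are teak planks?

In the worst case for collecting teak planks, every non-teak plank comes out first.
There are 13 + 24 + 16 + 36 + 32 + 39 + 21 = 181 non-teak planks altogether.
After those, each further plank must be teak, so 181 + 7 = 188 draws guarantee 7 teak planks.

188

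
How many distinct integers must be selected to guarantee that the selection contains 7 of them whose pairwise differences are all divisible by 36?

217

Integers whose pairwise differences are multiples of 36 are exactly those sharing a remainder mod 36. The 36 residue classes mod 36 are the pigeonholes.
With 216 integers one could put 6 in each residue class and have no class reach 7.
The 217th integer pushes some class to 7, so 36·6 + 1 = 217.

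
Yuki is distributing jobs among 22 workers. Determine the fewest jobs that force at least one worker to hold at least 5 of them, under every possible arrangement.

With 88 jobs one could put exactly 4 in each of the 22 workers, and no worker would reach 5.
One more job must land in a worker that already has 4, giving it 5.
So 22 × 4 + 1 = 89 jobs are required.

89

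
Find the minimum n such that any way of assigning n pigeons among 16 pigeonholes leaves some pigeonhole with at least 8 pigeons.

113

With 112 pigeons one could put exactly 7 in each of the 16 pigeonholes, and no pigeonhole would reach 8.
One more pigeon must land in a pigeonhole that already has 7, giving it 8.
So 16 × 7 + 1 = 113 pigeons are required.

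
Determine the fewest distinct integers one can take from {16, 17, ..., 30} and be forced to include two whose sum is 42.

Group the elements by complementary pair {x, 42−x}: {16,26}, {17,25}, {18,24}, …, giving 5 two-element pairs, the single value 21 (it cannot pair with itself since the integers are distinct), and 4 integers whose partner 42−x falls outside [16,30].
Treating each of those 10 groups as a pigeonhole, one can pick one integer per group — 10 integers — with no two summing to 42.
The 11th integer lands in an occupied pair, forcing a sum of 42.

11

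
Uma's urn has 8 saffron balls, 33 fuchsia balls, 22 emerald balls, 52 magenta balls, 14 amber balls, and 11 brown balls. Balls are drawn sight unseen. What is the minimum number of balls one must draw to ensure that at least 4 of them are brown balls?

133

In the worst case for collecting brown balls, every non-brown ball comes out first.
There are 8 + 33 + 22 + 52 + 14 = 129 non-brown balls altogether.
After those, each further ball must be brown, so 129 + 4 = 133 draws guarantee 4 brown balls.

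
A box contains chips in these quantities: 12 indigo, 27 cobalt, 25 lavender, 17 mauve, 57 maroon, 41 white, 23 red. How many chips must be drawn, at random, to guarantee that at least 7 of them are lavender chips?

184

In the worst case for collecting lavender chips, every non-lavender chip comes out first.
There are 12 + 27 + 17 + 57 + 41 + 23 = 177 non-lavender chips altogether.
After those, each further chip must be lavender, so 177 + 7 = 184 draws guarantee 7 lavender chips.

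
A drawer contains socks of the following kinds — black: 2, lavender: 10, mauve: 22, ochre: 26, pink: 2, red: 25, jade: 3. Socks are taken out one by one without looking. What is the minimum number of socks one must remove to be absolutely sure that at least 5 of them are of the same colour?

By pigeonhole, put each drawn sock into a box by colour. The largest draw with every box below 5 takes min(count, 4) from each colour; colours with fewer than 4 contribute all they have.
Σ min(cᵢ, 4) = 2 + 4 + 4 + 4 + 2 + 4 + 3 = 23.
Draw number 23 + 1 = 24 must push one box to 5.

24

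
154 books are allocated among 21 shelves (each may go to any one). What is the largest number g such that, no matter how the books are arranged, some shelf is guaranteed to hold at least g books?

8

By the pigeonhole principle, the 21 shelves are the holes and the 154 books are the pigeons.
If every shelf held at most 7 books, the total would be at most 21 × 7 = 147, which is less than 154.
So some shelf holds at least ⌈154/21⌉ = 8 books.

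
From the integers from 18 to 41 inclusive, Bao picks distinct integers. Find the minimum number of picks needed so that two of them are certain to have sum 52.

Two chosen integers sum to 52 exactly when both halves of some pair {x, 52−x} with 18 ≤ x ≤ 52−x ≤ 34 are chosen — 8 such pairs.
The remaining 8 elements (those with no distinct partner in range) can never complete a 52-sum, so the worst case takes all of them and one from each pair: 8 + 8 = 16.
By the pigeonhole principle, the 17th integer has to be the second member of some pair, so 16 + 1 = 17.

17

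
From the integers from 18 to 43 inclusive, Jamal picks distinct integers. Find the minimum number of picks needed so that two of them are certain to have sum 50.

A set avoiding the sum 50 can contain at most one of each pair {x, 50−x}, plus the 12 elements whose complement lies outside the range or equal to its own complement.
The integers 25, …, 43 (19 of them) are such a set: any two sum to at least 25+26 = 51 > 50.
Any 20th integer completes one of the 7 pairs, so 20 choices force a sum of 50.

20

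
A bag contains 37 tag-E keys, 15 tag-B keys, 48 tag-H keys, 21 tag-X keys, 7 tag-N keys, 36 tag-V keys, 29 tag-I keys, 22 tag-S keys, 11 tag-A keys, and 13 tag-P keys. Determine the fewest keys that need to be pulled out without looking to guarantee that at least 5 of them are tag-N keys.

In the worst case for collecting tag-N keys, every non-tag-N key comes out first.
There are 37 + 15 + 48 + 21 + 36 + 29 + 22 + 11 + 13 = 232 non-tag-N keys altogether.
After those, each further key must be tag-N, so 232 + 5 = 237 draws guarantee 5 tag-N keys.

237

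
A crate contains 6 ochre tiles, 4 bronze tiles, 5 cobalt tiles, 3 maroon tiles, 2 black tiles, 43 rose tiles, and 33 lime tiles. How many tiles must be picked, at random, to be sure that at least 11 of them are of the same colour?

Pigeonhole: the 7 colours are the holes; the tiles drawn are the pigeons.
To avoid 11 of any one colour, the worst case takes at most 10 of each colour, or every tile of a colour that has fewer than 10.
That gives 6 + 4 + 5 + 3 + 2 + 10 + 10 = 40 tiles with no colour reaching 11.
The next tile forces some colour to 11, so 40 + 1 = 41.

41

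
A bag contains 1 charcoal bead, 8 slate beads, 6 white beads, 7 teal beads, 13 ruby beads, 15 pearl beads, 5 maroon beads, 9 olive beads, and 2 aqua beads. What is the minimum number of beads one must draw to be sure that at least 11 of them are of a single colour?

An adversary could hand out at most 10 beads per colour (7 colours run out sooner): 1 + 8 + 6 + 7 + 10 + 10 + 5 + 9 + 2 = 58 beads and still no colour has 11.
By pigeonhole, one more bead lands in a colour already at 10, so 59 draws are enough and 58 are not.

59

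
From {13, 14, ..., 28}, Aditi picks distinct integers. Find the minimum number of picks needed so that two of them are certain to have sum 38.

11

A set avoiding the sum 38 can contain at most one of each pair {x, 38−x}, plus the 4 elements whose complement lies outside the range or equal to its own complement.
The integers 19, …, 28 (10 of them) are such a set: any two sum to at least 19+20 = 39 > 38.
By the pigeonhole principle, any 11th integer completes one of the 6 pairs, so 11 choices force a sum of 38.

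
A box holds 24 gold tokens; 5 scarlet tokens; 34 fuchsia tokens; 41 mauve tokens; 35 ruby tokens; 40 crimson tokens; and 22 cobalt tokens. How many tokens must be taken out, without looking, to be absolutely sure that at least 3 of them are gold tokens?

In the worst case for collecting gold tokens, every non-gold token comes out first.
There are 5 + 34 + 41 + 35 + 40 + 22 = 177 non-gold tokens altogether.
After those, each further token must be gold, so 177 + 3 = 180 draws guarantee 3 gold tokens.

180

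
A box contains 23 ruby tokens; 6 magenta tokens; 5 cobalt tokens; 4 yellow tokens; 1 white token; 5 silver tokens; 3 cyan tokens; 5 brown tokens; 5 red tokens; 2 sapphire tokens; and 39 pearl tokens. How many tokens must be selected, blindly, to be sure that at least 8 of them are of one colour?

Put each drawn token into a box by colour. The largest draw with every box below 8 takes min(count, 7) from each colour; colours with fewer than 7 contribute all they have.
Σ min(cᵢ, 7) = 7 + 6 + 5 + 4 + 1 + 5 + 3 + 5 + 5 + 2 + 7 = 50.
Draw number 50 + 1 = 51 must push one box to 8.

51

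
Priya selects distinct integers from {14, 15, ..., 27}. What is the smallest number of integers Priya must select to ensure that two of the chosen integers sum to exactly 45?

10

A set avoiding the sum 45 can contain at most one of each pair {x, 45−x}, plus the 4 elements whose complement lies outside the range.
The integers 14, …, 22 (9 of them) are such a set: any two sum to at least 14+15 = 29 and at most 21+22 = 43 < 45.
Any 10th integer completes one of the 5 pairs, so 10 choices force a sum of 45.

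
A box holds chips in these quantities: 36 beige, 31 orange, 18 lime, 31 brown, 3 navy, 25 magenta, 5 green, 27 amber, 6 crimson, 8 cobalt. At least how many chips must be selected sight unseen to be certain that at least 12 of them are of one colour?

By pigeonhole, put each drawn chip into a box by colour. The largest draw with every box below 12 takes min(count, 11) from each colour; colours with fewer than 11 contribute all they have.
Σ min(cᵢ, 11) = 11 + 11 + 11 + 11 + 3 + 11 + 5 + 11 + 6 + 8 = 88.
Draw number 88 + 1 = 89 must push one box to 12.

89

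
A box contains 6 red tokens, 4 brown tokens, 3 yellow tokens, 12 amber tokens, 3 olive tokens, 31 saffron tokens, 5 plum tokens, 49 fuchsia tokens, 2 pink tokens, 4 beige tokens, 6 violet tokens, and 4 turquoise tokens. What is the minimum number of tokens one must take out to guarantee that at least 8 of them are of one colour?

59

An adversary could hand out at most 7 tokens per colour (9 colours run out sooner): 6 + 4 + 3 + 7 + 3 + 7 + 5 + 7 + 2 + 4 + 6 + 4 = 58 tokens and still no colour has 8.
One more token lands in a colour already at 7, so 59 draws are enough and 58 are not.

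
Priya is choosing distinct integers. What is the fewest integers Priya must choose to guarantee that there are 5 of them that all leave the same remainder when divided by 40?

161

The 40 residue classes mod 40 are the pigeonholes.
With 160 integers one could put 4 in each residue class and have no class reach 5.
The 161st integer pushes some class to 5, so 40·4 + 1 = 161.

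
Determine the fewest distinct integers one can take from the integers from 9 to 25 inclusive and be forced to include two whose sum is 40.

A set avoiding the sum 40 can contain at most one of each pair {x, 40−x}, plus the 7 elements whose complement lies outside the range or equal to its own complement.
The integers 9, …, 20 (12 of them) are such a set: any two sum to at least 9+10 = 19 and at most 19+20 = 39 < 40.
Any 13th integer completes one of the 5 pairs, so 13 choices force a sum of 40.

13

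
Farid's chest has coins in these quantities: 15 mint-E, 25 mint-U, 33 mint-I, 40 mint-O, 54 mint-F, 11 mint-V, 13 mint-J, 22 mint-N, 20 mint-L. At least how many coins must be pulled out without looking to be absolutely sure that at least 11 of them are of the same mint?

91

An adversary could hand out at most 10 coins per mint: 10 + 10 + 10 + 10 + 10 + 10 + 10 + 10 + 10 = 90 coins and still no mint has 11.
By pigeonhole, one more coin lands in a mint already at 10, so 91 draws are enough and 90 are not.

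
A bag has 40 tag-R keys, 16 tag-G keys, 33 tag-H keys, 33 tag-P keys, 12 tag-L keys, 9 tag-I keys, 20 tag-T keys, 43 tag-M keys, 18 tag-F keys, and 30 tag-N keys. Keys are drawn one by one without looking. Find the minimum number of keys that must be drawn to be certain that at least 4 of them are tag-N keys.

In the worst case for collecting tag-N keys, every non-tag-N key comes out first.
There are 40 + 16 + 33 + 33 + 12 + 9 + 20 + 43 + 18 = 224 non-tag-N keys altogether.
After those, each further key must be tag-N, so 224 + 4 = 228 draws guarantee 4 tag-N keys.

228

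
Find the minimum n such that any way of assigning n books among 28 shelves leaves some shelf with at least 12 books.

309

With 308 books one could put exactly 11 in each of the 28 shelves, and no shelf would reach 12.
One more book must land in a shelf that already has 11, giving it 12.
So 28 × 11 + 1 = 309 books are required.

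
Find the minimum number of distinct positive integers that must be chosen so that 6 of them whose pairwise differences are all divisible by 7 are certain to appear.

Integers whose pairwise differences are multiples of 7 are exactly those sharing a remainder mod 7. By pigeonhole, the 7 residue classes mod 7 are the pigeonholes.
With 35 integers one could put 5 in each residue class and have no class reach 6.
The 36th integer pushes some class to 6, so 7·5 + 1 = 36.

36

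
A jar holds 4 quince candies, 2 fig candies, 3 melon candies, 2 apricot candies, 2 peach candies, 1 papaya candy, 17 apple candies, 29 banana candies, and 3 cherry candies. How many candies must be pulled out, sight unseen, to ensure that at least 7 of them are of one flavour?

30

An adversary could hand out at most 6 candies per flavour (7 flavours run out sooner): 4 + 2 + 3 + 2 + 2 + 1 + 6 + 6 + 3 = 29 candies and still no flavour has 7.
By pigeonhole, one more candy lands in a flavour already at 6, so 30 draws are enough and 29 are not.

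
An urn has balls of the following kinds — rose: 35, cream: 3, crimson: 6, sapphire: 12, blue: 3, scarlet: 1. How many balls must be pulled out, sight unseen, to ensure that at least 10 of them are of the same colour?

32

Put each drawn ball into a box by colour. The largest draw with every box below 10 takes min(count, 9) from each colour; colours with fewer than 9 contribute all they have.
Σ min(cᵢ, 9) = 9 + 3 + 6 + 9 + 3 + 1 = 31.
Draw number 31 + 1 = 32 must push one box to 10.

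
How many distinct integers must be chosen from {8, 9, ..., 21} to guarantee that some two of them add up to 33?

Group the elements by complementary pair {x, 33−x}: {12,21}, {13,20}, {14,19}, …, giving 5 two-element pairs and 4 integers whose partner 33−x falls outside [8,21].
By the pigeonhole principle, treating each of those 9 groups as a pigeonhole, one can pick one integer per group — 9 integers — with no two summing to 33.
The 10th integer lands in an occupied pair, forcing a sum of 33.

10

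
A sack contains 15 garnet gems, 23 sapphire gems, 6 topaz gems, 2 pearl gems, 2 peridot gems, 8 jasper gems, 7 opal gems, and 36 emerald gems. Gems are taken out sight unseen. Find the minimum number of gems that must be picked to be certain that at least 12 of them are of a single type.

59

The 8 types are the holes; the gems drawn are the pigeons.
To avoid 12 of any one type, the worst case takes at most 11 of each type, or every gem of a type that has fewer than 11.
That gives 11 + 11 + 6 + 2 + 2 + 8 + 7 + 11 = 58 gems with no type reaching 12.
The next gem forces some type to 12, so 58 + 1 = 59.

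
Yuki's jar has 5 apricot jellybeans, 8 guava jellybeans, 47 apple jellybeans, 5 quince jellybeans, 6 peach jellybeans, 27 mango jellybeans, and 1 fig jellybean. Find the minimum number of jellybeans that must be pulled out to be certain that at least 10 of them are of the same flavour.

44

Put each drawn jellybean into a box by flavour. The largest draw with every box below 10 takes min(count, 9) from each flavour; flavours with fewer than 9 contribute all they have.
Σ min(cᵢ, 9) = 5 + 8 + 9 + 5 + 6 + 9 + 1 = 43.
Draw number 43 + 1 = 44 must push one box to 10.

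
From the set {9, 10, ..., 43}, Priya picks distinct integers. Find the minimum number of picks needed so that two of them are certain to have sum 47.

21

A set avoiding the sum 47 can contain at most one of each pair {x, 47−x}, plus the 5 elements whose complement lies outside the range.
The integers 24, …, 43 (20 of them) are such a set: any two sum to at least 24+25 = 49 > 47.
By pigeonhole, any 21st integer completes one of the 15 pairs, so 21 choices force a sum of 47.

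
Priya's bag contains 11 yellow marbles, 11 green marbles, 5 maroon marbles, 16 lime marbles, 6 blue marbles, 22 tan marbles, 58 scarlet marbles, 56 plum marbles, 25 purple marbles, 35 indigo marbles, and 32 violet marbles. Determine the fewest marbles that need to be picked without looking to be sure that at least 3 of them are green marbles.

269

In the worst case for collecting green marbles, every non-green marble comes out first.
There are 11 + 5 + 16 + 6 + 22 + 58 + 56 + 25 + 35 + 32 = 266 non-green marbles altogether.
After those, each further marble must be green, so 266 + 3 = 269 draws guarantee 3 green marbles.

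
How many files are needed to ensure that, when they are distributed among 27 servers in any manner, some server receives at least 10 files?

244

With 243 files one could put exactly 9 in each of the 27 servers, and no server would reach 10.
By pigeonhole, one more file must land in a server that already has 9, giving it 10.
So 27 × 9 + 1 = 244 files are required.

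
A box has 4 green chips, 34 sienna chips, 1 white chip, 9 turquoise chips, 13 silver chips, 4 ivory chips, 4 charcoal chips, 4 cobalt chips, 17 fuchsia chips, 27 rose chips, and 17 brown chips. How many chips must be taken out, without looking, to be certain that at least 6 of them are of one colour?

An adversary could hand out at most 5 chips per colour (5 colours run out sooner): 4 + 5 + 1 + 5 + 5 + 4 + 4 + 4 + 5 + 5 + 5 = 47 chips and still no colour has 6.
By pigeonhole, one more chip lands in a colour already at 5, so 48 draws are enough and 47 are not.

48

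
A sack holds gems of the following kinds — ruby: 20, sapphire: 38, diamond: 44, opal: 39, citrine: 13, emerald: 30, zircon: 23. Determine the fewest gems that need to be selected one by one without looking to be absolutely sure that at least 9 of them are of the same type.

By pigeonhole, the 7 types are the holes; the gems drawn are the pigeons.
To avoid 9 of any one type, the worst case takes at most 8 of each type.
That gives 8 + 8 + 8 + 8 + 8 + 8 + 8 = 56 gems with no type reaching 9.
The next gem forces some type to 9, so 56 + 1 = 57.

57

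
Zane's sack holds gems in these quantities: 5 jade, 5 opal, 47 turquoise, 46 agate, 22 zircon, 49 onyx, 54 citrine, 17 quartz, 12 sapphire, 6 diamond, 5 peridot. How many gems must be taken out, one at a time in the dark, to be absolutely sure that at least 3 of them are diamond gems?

265

In the worst case for collecting diamond gems, every non-diamond gem comes out first.
There are 5 + 5 + 47 + 46 + 22 + 49 + 54 + 17 + 12 + 5 = 262 non-diamond gems altogether.
After those, each further gem must be diamond, so 262 + 3 = 265 draws guarantee 3 diamond gems.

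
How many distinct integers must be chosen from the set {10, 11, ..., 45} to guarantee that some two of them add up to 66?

25

Two chosen integers sum to 66 exactly when both halves of some pair {x, 66−x} with 21 ≤ x ≤ 66−x ≤ 45 are chosen — 12 such pairs.
The remaining 12 elements (those with no distinct partner in range) can never complete a 66-sum, so the worst case takes all of them and one from each pair: 12 + 12 = 24.
By the pigeonhole principle, the 25th integer has to be the second member of some pair, so 24 + 1 = 25.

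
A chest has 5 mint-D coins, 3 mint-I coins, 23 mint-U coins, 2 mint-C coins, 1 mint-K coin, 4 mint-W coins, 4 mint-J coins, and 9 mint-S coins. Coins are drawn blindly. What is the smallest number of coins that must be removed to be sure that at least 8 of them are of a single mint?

The 8 mints are the holes; the coins drawn are the pigeons.
To avoid 8 of any one mint, the worst case takes at most 7 of each mint, or every coin of a mint that has fewer than 7.
That gives 5 + 3 + 7 + 2 + 1 + 4 + 4 + 7 = 33 coins with no mint reaching 8.
The next coin forces some mint to 8, so 33 + 1 = 34.

34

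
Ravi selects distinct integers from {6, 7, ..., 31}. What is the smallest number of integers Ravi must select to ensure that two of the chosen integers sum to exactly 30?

18

A set avoiding the sum 30 can contain at most one of each pair {x, 30−x}, plus the 8 elements whose complement lies outside the range or equal to its own complement.
The integers 15, …, 31 (17 of them) are such a set: any two sum to at least 15+16 = 31 > 30.
By pigeonhole, any 18th integer completes one of the 9 pairs, so 18 choices force a sum of 30.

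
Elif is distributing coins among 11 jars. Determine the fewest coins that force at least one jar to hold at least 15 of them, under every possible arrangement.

155

With 154 coins one could put exactly 14 in each of the 11 jars, and no jar would reach 15.
Pigeonhole: one more coin must land in a jar that already has 14, giving it 15.
So 11 × 14 + 1 = 155 coins are required.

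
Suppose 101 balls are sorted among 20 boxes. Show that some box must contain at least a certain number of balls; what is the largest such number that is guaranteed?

Pigeonhole: the 20 boxes are the holes and the 101 balls are the pigeons.
If every box held at most 5 balls, the total would be at most 20 × 5 = 100, which is less than 101.
So some box holds at least ⌈101/20⌉ = 6 balls.

6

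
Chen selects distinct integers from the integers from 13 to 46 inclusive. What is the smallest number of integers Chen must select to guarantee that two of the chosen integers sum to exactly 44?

26

Group the elements by complementary pair {x, 44−x}: {13,31}, {14,30}, {15,29}, …, giving 9 two-element pairs, the single value 22 (it cannot pair with itself since the integers are distinct), and 15 integers whose partner 44−x falls outside [13,46].
By the pigeonhole principle, treating each of those 25 groups as a pigeonhole, one can pick one integer per group — 25 integers — with no two summing to 44.
The 26th integer lands in an occupied pair, forcing a sum of 44.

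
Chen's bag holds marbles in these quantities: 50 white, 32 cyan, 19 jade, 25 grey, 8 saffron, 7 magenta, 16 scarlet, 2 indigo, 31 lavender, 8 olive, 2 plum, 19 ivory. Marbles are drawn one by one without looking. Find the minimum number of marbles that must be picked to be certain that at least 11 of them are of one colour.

The 12 colours are the holes; the marbles drawn are the pigeons.
To avoid 11 of any one colour, the worst case takes at most 10 of each colour, or every marble of a colour that has fewer than 10.
That gives 10 + 10 + 10 + 10 + 8 + 7 + 10 + 2 + 10 + 8 + 2 + 10 = 97 marbles with no colour reaching 11.
The next marble forces some colour to 11, so 97 + 1 = 98.

98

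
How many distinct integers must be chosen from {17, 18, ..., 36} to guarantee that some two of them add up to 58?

A set avoiding the sum 58 can contain at most one of each pair {x, 58−x}, plus the 6 elements whose complement lies outside the range or equal to its own complement.
The integers 17, …, 29 (13 of them) are such a set: any two sum to at least 17+18 = 35 and at most 28+29 = 57 < 58.
Pigeonhole: any 14th integer completes one of the 7 pairs, so 14 choices force a sum of 58.

14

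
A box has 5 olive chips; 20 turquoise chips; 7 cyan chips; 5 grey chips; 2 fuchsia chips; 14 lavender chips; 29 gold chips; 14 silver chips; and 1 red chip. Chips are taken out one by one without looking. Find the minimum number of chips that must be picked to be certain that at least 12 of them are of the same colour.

65

An adversary could hand out at most 11 chips per colour (5 colours run out sooner): 5 + 11 + 7 + 5 + 2 + 11 + 11 + 11 + 1 = 64 chips and still no colour has 12.
One more chip lands in a colour already at 11, so 65 draws are enough and 64 are not.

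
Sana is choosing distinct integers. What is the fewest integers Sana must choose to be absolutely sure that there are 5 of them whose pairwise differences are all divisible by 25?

101

Integers whose pairwise differences are multiples of 25 are exactly those sharing a remainder mod 25. By the pigeonhole principle, the 25 residue classes mod 25 are the pigeonholes.
With 100 integers one could put 4 in each residue class and have no class reach 5.
The 101st integer pushes some class to 5, so 25·4 + 1 = 101.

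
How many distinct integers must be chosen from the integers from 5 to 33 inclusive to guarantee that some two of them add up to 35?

Two chosen integers sum to 35 exactly when both halves of some pair {x, 35−x} with 5 ≤ x ≤ 35−x ≤ 30 are chosen — 13 such pairs.
The remaining 3 elements (those with no distinct partner in range) can never complete a 35-sum, so the worst case takes all of them and one from each pair: 3 + 13 = 16.
The 17th integer has to be the second member of some pair, so 16 + 1 = 17.

17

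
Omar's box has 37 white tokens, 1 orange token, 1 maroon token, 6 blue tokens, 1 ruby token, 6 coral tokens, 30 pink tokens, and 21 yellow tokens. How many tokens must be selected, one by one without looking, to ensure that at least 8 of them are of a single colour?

37

The 8 colours are the holes; the tokens drawn are the pigeons.
To avoid 8 of any one colour, the worst case takes at most 7 of each colour, or every token of a colour that has fewer than 7.
That gives 7 + 1 + 1 + 6 + 1 + 6 + 7 + 7 = 36 tokens with no colour reaching 8.
The next token forces some colour to 8, so 36 + 1 = 37.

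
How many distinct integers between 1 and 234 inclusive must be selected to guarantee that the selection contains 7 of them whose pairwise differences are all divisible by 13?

79

Integers whose pairwise differences are multiples of 13 are exactly those sharing a remainder mod 13. By the pigeonhole principle, the 13 residue classes mod 13 are the pigeonholes.
With 78 integers one could put 6 in each residue class and have no class reach 7.
The 79th integer pushes some class to 7, so 13·6 + 1 = 79.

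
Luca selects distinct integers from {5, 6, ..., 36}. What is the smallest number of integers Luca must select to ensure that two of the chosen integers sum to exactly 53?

Group the elements by complementary pair {x, 53−x}: {17,36}, {18,35}, {19,34}, …, giving 10 two-element pairs and 12 integers whose partner 53−x falls outside [5,36].
By the pigeonhole principle, treating each of those 22 groups as a pigeonhole, one can pick one integer per group — 22 integers — with no two summing to 53.
The 23rd integer lands in an occupied pair, forcing a sum of 53.

23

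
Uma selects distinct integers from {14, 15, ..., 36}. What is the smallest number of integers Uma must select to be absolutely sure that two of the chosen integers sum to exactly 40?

Two chosen integers sum to 40 exactly when both halves of some pair {x, 40−x} with 14 ≤ x ≤ 40−x ≤ 26 are chosen — 6 such pairs.
The remaining 11 elements (those with no distinct partner in range) can never complete a 40-sum, so the worst case takes all of them and one from each pair: 11 + 6 = 17.
The 18th integer has to be the second member of some pair, so 17 + 1 = 18.

18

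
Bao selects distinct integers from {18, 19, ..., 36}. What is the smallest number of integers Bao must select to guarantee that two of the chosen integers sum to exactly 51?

A set avoiding the sum 51 can contain at most one of each pair {x, 51−x}, plus the 3 elements whose complement lies outside the range.
The integers 26, …, 36 (11 of them) are such a set: any two sum to at least 26+27 = 53 > 51.
Any 12th integer completes one of the 8 pairs, so 12 choices force a sum of 51.

12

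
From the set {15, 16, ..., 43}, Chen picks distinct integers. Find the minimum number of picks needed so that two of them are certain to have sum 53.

18

Two chosen integers sum to 53 exactly when both halves of some pair {x, 53−x} with 15 ≤ x ≤ 53−x ≤ 38 are chosen — 12 such pairs.
The remaining 5 elements (those with no distinct partner in range) can never complete a 53-sum, so the worst case takes all of them and one from each pair: 5 + 12 = 17.
By pigeonhole, the 18th integer has to be the second member of some pair, so 17 + 1 = 18.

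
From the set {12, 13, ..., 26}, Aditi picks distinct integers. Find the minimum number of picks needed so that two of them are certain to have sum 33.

Two chosen integers sum to 33 exactly when both halves of some pair {x, 33−x} with 12 ≤ x ≤ 33−x ≤ 21 are chosen — 5 such pairs.
The remaining 5 elements (those with no distinct partner in range) can never complete a 33-sum, so the worst case takes all of them and one from each pair: 5 + 5 = 10.
The 11th integer has to be the second member of some pair, so 10 + 1 = 11.

11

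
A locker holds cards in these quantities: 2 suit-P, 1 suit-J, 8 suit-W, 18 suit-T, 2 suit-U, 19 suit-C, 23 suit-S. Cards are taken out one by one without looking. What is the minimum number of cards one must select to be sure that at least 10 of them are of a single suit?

41

The 7 suits are the holes; the cards drawn are the pigeons.
To avoid 10 of any one suit, the worst case takes at most 9 of each suit, or every card of a suit that has fewer than 9.
That gives 2 + 1 + 8 + 9 + 2 + 9 + 9 = 40 cards with no suit reaching 10.
The next card forces some suit to 10, so 40 + 1 = 41.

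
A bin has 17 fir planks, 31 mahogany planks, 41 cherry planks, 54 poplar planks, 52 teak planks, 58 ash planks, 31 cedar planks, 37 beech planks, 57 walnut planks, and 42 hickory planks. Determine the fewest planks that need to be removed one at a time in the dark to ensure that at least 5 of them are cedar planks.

394

In the worst case for collecting cedar planks, every non-cedar plank comes out first.
There are 17 + 31 + 41 + 54 + 52 + 58 + 37 + 57 + 42 = 389 non-cedar planks altogether.
After those, each further plank must be cedar, so 389 + 5 = 394 draws guarantee 5 cedar planks.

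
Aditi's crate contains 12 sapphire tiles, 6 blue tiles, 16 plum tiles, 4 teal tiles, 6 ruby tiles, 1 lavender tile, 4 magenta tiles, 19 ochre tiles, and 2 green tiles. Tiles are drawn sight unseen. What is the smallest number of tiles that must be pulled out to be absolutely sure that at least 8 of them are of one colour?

Put each drawn tile into a box by colour. The largest draw with every box below 8 takes min(count, 7) from each colour; colours with fewer than 7 contribute all they have.
Σ min(cᵢ, 7) = 7 + 6 + 7 + 4 + 6 + 1 + 4 + 7 + 2 = 44.
Draw number 44 + 1 = 45 must push one box to 8.

45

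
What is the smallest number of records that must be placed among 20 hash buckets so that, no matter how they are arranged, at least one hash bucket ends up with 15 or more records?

281

With 280 records one could put exactly 14 in each of the 20 hash buckets, and no hash bucket would reach 15.
By pigeonhole, one more record must land in a hash bucket that already has 14, giving it 15.
So 20 × 14 + 1 = 281 records are required.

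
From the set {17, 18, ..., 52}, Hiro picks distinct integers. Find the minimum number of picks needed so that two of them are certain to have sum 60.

Group the elements by complementary pair {x, 60−x}: {17,43}, {18,42}, {19,41}, …, giving 13 two-element pairs; the single value 30 (it cannot pair with itself since the integers are distinct); and 9 integers whose partner 60−x falls outside [17,52].
By pigeonhole, treating each of those 23 groups as a pigeonhole, one can pick one integer per group — 23 integers — with no two summing to 60.
The 24th integer lands in an occupied pair, forcing a sum of 60.

24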